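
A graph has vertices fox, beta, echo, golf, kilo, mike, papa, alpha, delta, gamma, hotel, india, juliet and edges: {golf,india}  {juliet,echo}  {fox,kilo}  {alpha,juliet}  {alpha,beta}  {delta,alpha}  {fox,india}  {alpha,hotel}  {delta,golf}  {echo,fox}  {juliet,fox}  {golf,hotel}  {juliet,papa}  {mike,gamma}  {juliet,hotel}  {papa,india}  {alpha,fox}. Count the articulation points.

2

Removing fox increases the component count from 2 to 3, so fox is a cut vertex.
Removing alpha increases the component count from 2 to 3, so alpha is a cut vertex.
By contrast removing gamma leaves 2 components; it is not a cut vertex. No other vertex is a cut vertex either.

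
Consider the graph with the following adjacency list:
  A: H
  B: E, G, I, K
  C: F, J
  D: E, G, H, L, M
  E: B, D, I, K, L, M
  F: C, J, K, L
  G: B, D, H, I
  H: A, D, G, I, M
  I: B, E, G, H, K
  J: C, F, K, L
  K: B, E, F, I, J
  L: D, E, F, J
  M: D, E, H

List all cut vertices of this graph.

Removing H increases the component count from 1 to 2, so H is a cut vertex.
By contrast removing B leaves 1 component; it is not a cut vertex. No other vertex is a cut vertex either.

H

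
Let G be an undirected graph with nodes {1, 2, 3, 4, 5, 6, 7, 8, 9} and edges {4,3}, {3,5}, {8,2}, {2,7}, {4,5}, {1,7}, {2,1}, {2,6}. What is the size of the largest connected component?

9 is isolated — a component by itself.
Starting from 3 we can reach 3, 4, 5. That is one component of size 3.
Starting from 1 we can reach 1, 2, 6, 7, 8. That is one component of size 5.
The largest has 5 vertices.

5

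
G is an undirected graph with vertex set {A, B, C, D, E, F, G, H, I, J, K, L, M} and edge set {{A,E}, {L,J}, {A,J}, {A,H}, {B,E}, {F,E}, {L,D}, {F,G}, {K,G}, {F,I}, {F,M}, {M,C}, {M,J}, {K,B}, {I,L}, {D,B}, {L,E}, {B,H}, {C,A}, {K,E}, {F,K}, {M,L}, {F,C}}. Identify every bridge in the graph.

The edges on the cycle F-K-B-H-A-C-M-F are not bridges since each lies on that cycle.
Every edge lies on some cycle, so there are no bridges.

none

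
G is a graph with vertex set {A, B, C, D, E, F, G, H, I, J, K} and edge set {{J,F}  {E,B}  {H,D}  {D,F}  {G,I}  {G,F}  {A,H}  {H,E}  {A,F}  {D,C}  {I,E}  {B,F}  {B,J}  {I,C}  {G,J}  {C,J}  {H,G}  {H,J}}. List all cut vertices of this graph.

none

Removing D, for instance, still leaves 2 components. No single vertex removal increases the component count — the graph has no articulation points.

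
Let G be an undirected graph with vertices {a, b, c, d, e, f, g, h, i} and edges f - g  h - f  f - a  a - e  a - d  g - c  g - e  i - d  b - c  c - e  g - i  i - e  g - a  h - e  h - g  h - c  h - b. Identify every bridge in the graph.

The edges on the cycle f-g-i-d-a-f are not bridges since each lies on that cycle.
Every edge lies on some cycle, so there are no bridges.

none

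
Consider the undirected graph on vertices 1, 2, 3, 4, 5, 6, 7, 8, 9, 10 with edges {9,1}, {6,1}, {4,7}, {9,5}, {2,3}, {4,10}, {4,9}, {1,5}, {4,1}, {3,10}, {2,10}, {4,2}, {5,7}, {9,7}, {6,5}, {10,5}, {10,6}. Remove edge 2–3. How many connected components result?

2 and 3 are still connected via 2-10-3, so the component count stays at 2.

2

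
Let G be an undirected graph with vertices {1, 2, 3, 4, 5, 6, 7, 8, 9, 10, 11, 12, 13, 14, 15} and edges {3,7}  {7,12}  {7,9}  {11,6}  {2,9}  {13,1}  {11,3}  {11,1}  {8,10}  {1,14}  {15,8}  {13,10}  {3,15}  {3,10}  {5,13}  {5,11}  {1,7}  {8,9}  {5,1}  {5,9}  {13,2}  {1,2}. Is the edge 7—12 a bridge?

Yes

Removing 7—12 leaves no path between 7 and 12: the component count goes from 2 to 3. So it is a bridge.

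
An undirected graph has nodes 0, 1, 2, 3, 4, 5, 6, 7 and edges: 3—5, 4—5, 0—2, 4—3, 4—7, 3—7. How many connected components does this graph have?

4

1 is isolated — a component by itself.
6 is isolated — a component by itself.
Starting from 0 we can reach 0, 2. That is one component of size 2.
Starting from 3 we can reach 3, 4, 5, 7. That is one component of size 4.
Total: 4 components.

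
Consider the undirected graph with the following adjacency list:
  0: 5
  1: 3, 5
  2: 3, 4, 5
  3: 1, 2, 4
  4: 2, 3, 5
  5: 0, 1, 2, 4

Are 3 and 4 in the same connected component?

From 3 we can reach 0, 1, 2, 3, 4, 5, which includes 4.

Yes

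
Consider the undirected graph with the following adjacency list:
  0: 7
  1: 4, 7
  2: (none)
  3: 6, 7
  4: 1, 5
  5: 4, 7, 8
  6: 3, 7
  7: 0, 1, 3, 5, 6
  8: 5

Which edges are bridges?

The edges on the cycle 5-4-1-7-5 are not bridges since each lies on that cycle.
But removing 5-8 disconnects 5 from 8; removing 7-0 disconnects 7 from 0 — these are bridges.

0-7, 5-8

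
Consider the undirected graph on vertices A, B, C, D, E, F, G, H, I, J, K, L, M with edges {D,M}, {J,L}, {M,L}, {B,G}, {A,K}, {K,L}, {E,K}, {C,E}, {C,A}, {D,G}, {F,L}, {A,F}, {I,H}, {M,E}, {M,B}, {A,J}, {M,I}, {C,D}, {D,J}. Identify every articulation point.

I, M

Removing I increases the component count from 1 to 2, so I is a cut vertex.
Removing M increases the component count from 1 to 2, so M is a cut vertex.
By contrast removing C leaves 1 component; it is not a cut vertex. No other vertex is a cut vertex either.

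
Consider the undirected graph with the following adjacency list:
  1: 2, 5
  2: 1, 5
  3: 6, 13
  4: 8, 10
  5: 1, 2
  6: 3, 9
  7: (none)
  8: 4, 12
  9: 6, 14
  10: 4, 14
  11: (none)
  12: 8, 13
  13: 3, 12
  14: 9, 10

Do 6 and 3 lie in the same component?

Yes

From 6 we can reach 3, 4, 6, 8, 9, 10, 12, 13, 14, which includes 3.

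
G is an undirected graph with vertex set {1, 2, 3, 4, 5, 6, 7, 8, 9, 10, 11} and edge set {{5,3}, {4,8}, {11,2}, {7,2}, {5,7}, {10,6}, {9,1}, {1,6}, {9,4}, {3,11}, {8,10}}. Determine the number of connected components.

2

Starting from 2 we can reach 2, 3, 5, 7, 11. That is one component of size 5.
Starting from 1 we can reach 1, 4, 6, 8, 9, 10. That is one component of size 6.
Total: 2 components.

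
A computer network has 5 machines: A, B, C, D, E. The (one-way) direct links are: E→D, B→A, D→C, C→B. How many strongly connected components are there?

{B} is an SCC by itself.
{E} is an SCC by itself.
{C} is an SCC by itself.
{D} is an SCC by itself.
{A} is an SCC by itself.
That gives 5 strongly connected components.

5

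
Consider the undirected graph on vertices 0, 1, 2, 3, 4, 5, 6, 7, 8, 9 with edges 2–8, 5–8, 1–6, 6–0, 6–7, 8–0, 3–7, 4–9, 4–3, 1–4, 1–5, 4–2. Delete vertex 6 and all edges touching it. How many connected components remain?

With 6 gone, the remaining components are: {0, 1, 2, 3, 4, 5, 7, 8, 9}.
That is 1 component.

1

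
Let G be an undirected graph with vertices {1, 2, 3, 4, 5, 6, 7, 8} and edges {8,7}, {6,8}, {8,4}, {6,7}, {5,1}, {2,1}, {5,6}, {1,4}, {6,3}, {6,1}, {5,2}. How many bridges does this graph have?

1

The edges on the cycle 5-2-1-5 are not bridges since each lies on that cycle.
But removing 3–6 disconnects 3 from 6 — this is a bridge.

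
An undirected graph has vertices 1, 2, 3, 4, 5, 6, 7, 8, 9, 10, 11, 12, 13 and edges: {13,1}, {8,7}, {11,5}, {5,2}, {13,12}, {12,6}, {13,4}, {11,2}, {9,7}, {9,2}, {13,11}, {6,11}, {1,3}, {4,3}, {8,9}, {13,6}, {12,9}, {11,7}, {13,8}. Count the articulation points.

Removing 13 increases the component count from 2 to 3, so 13 is a cut vertex.
By contrast removing 3 leaves 2 components; it is not a cut vertex. No other vertex is a cut vertex either.

1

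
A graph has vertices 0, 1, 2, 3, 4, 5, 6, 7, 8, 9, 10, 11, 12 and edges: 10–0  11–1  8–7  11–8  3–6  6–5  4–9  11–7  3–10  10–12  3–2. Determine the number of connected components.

Starting from 4 we can reach 4, 9. That is one component of size 2.
Starting from 1 we can reach 1, 7, 8, 11. That is one component of size 4.
Starting from 0 we can reach 0, 2, 3, 5, 6, 10, 12. That is one component of size 7.
Total: 3 components.

3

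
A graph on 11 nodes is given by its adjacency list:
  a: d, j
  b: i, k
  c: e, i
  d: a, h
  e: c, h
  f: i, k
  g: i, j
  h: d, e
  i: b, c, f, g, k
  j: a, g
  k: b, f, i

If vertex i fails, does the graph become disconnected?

Deleting i raises the number of components from 1 to 2, so i is a cut vertex.

Yes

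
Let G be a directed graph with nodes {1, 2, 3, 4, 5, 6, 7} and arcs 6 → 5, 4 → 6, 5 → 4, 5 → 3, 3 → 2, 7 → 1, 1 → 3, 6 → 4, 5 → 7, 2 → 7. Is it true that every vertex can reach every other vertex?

There is no directed path from 3 to 5, so the graph is not strongly connected.

No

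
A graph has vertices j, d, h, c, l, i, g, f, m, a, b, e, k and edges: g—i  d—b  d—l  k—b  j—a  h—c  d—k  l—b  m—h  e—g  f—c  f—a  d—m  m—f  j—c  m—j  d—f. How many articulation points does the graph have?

2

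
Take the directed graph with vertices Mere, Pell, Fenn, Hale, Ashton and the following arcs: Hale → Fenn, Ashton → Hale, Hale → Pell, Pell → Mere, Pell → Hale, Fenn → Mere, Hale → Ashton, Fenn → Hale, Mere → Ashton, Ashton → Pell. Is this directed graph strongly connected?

Yes

From Pell we can reach every vertex (Fenn, Hale, Mere, Pell, Ashton), and every vertex can reach Pell (Fenn, Hale, Mere, Pell, Ashton). So the whole graph is one strongly connected component.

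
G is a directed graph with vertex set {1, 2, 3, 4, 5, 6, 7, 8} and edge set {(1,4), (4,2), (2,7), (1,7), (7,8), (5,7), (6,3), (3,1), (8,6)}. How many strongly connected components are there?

{1, 2, 3, 4, 6, 7, 8} are all mutually reachable — one SCC of size 7.
{5} is an SCC by itself.
That gives 2 strongly connected components.

2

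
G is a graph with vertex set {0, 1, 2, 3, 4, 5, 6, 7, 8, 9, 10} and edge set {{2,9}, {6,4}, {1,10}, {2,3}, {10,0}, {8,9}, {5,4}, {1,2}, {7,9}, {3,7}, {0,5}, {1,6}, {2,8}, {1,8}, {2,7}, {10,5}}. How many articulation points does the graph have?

1

Removing 1 increases the component count from 1 to 2, so 1 is a cut vertex.
By contrast removing 0 leaves 1 component; it is not a cut vertex. No other vertex is a cut vertex either.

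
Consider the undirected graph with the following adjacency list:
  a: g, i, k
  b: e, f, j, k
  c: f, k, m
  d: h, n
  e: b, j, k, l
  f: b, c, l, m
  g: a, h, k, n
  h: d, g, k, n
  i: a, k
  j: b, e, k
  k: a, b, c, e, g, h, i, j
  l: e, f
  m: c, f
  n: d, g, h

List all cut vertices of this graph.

Removing k increases the component count from 1 to 2, so k is a cut vertex.
By contrast removing g leaves 1 component; it is not a cut vertex. No other vertex is a cut vertex either.

k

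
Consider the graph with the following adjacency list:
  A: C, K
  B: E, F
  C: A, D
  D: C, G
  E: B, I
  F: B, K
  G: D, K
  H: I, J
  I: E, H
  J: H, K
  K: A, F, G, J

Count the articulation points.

Removing K increases the component count from 1 to 2, so K is a cut vertex.
By contrast removing A leaves 1 component; it is not a cut vertex. No other vertex is a cut vertex either.

1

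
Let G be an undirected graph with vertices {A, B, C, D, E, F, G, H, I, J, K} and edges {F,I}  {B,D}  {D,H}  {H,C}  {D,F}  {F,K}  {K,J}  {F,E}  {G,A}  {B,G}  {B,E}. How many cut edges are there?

The edges on the cycle B-D-F-E-B are not bridges since each lies on that cycle.
But removing K—F disconnects K from F; removing D—H disconnects D from H; removing H—C disconnects H from C; removing A—G disconnects A from G — these are bridges.
In total 7 edges are bridges.

7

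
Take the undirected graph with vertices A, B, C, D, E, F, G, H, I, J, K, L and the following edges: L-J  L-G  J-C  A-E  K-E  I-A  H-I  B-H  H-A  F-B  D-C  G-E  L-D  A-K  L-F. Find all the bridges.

none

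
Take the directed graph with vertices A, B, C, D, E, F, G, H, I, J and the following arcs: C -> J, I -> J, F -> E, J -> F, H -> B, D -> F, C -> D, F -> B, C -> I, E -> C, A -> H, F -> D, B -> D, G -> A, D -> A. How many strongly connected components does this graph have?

2

{A, B, C, D, E, F, H, I, J} are all mutually reachable — one SCC of size 9.
{G} is an SCC by itself.
That gives 2 strongly connected components.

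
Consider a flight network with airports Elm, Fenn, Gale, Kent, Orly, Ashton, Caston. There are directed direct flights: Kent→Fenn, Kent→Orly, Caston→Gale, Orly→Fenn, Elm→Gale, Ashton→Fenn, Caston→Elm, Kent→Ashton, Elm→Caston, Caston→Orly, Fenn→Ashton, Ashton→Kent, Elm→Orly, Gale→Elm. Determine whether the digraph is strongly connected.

No

There is no directed path from Ashton to Caston, so the graph is not strongly connected.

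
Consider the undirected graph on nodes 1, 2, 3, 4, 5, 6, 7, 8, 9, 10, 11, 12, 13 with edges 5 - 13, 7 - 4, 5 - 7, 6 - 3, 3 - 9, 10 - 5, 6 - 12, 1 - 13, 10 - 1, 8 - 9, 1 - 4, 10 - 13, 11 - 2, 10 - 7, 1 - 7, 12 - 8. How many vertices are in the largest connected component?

6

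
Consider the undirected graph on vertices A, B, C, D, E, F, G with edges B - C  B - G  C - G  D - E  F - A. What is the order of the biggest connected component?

3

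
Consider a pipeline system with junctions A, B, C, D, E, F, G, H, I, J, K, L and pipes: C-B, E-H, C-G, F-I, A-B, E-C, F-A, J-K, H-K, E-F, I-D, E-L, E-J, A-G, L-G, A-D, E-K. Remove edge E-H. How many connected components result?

1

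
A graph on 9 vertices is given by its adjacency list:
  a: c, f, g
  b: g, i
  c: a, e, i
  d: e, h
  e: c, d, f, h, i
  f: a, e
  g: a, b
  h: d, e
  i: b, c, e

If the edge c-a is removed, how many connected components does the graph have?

1

c and a are still connected via c-e-f-a, so the component count stays at 1.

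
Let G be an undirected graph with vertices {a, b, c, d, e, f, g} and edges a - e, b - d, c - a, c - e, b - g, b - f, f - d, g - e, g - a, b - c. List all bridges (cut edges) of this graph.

The edges on the cycle b-f-d-b are not bridges since each lies on that cycle.
Every edge lies on some cycle, so there are no bridges.

none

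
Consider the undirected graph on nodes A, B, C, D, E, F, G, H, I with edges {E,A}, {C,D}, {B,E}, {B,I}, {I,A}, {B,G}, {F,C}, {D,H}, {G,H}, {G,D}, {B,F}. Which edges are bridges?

The edges on the cycle B-E-A-I-B are not bridges since each lies on that cycle.
Every edge lies on some cycle, so there are no bridges.

none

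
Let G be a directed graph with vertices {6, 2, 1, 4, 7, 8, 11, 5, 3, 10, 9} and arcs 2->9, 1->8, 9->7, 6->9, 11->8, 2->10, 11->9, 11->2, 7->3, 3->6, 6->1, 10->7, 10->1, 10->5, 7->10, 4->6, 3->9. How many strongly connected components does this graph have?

{3, 6, 7, 9, 10} are all mutually reachable — one SCC of size 5.
{1} is an SCC by itself.
{11} is an SCC by itself.
{4} is an SCC by itself.
{8} is an SCC by itself.
(and 2 more singleton SCCs)
That gives 7 strongly connected components.

7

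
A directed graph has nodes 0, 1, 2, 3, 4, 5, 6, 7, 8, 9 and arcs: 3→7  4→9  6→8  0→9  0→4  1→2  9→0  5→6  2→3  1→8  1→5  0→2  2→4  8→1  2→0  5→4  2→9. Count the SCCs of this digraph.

{0, 2, 4, 9} are all mutually reachable — one SCC of size 4.
{1, 5, 6, 8} are all mutually reachable — one SCC of size 4.
{7} is an SCC by itself.
{3} is an SCC by itself.
That gives 4 strongly connected components.

4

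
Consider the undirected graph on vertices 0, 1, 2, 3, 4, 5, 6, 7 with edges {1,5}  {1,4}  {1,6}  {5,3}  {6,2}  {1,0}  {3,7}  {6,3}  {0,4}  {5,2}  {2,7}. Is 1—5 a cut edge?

No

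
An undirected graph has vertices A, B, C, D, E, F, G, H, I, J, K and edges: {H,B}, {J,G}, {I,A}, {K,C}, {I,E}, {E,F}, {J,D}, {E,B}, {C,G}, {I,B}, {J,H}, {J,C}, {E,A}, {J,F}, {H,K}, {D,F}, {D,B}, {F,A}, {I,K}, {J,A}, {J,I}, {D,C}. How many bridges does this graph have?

The edges on the cycle J-H-B-E-I-J are not bridges since each lies on that cycle.
Every edge lies on some cycle, so there are no bridges.

0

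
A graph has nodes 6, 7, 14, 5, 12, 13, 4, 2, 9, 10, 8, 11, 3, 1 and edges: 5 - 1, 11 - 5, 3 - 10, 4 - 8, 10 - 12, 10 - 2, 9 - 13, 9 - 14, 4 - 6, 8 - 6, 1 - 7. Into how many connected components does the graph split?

4

Starting from 9 we can reach 9, 13, 14. That is one component of size 3.
Starting from 4 we can reach 4, 6, 8. That is one component of size 3.
Starting from 2 we can reach 2, 3, 10, 12. That is one component of size 4.
Starting from 1 we can reach 1, 5, 7, 11. That is one component of size 4.
Total: 4 components.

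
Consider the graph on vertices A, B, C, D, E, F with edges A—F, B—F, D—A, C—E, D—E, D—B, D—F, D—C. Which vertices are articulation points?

D

Removing D increases the component count from 1 to 2, so D is a cut vertex.
By contrast removing B leaves 1 component; it is not a cut vertex. No other vertex is a cut vertex either.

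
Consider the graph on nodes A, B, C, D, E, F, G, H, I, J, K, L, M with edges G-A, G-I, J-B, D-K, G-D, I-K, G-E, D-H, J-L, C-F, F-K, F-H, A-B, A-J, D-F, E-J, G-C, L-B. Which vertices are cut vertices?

G

Removing G increases the component count from 2 to 3, so G is a cut vertex.
By contrast removing J leaves 2 components; it is not a cut vertex. No other vertex is a cut vertex either.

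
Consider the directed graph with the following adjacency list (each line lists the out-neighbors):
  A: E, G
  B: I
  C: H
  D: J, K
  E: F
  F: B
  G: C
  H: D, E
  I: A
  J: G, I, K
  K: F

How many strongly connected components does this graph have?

1

{A, B, C, D, E, F, G, H, I, J, K} are all mutually reachable — one SCC of size 11.
That gives 1 strongly connected component.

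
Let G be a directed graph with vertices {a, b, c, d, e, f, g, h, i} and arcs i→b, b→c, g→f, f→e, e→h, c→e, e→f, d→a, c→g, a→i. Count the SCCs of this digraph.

8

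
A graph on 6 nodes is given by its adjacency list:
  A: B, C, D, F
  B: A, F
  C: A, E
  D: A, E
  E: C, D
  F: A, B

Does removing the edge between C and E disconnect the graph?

After removing C-E, the path C-A-D-E still connects them, so the edge is not a bridge.

No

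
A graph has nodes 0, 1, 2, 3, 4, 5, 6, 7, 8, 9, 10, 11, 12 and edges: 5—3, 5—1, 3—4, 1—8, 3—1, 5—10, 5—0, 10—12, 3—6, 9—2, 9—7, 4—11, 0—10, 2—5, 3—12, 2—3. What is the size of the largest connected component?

13

Starting from 0 we can reach 0, 1, 2, 3, 4, 5, 6, 7, 8, 9, 10, 11, 12. That is one component of size 13.
The largest has 13 vertices.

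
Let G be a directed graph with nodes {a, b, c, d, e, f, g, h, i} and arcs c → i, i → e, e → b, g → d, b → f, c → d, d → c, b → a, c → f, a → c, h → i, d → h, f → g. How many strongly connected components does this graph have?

1

{a, b, c, d, e, f, g, h, i} are all mutually reachable — one SCC of size 9.
That gives 1 strongly connected component.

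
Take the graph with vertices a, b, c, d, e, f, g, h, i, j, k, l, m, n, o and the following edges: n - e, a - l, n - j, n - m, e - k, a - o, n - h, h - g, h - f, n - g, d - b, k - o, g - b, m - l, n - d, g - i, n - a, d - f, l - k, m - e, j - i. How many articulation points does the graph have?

Removing n increases the component count from 2 to 3, so n is a cut vertex.
By contrast removing l leaves 2 components; it is not a cut vertex. No other vertex is a cut vertex either.

1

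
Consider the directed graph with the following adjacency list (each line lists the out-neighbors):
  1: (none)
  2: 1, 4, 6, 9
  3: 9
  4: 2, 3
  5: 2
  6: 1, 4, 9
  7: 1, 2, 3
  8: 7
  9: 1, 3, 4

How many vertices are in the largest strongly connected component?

{2, 3, 4, 6, 9} are all mutually reachable — one SCC of size 5.
{7} is an SCC by itself.
{1} is an SCC by itself.
{8} is an SCC by itself.
{5} is an SCC by itself.
The largest has 5 vertices.

5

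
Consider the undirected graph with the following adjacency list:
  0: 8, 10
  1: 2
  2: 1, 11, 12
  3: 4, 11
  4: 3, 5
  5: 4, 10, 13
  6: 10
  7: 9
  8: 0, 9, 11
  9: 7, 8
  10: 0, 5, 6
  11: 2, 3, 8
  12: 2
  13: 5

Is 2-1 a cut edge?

Removing 2-1 leaves no path between 2 and 1: the component count goes from 1 to 2. So it is a bridge.

Yes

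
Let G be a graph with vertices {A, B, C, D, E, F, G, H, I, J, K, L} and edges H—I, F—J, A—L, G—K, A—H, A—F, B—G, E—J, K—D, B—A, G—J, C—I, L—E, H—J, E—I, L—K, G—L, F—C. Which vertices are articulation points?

Removing K increases the component count from 1 to 2, so K is a cut vertex.
By contrast removing L leaves 1 component; it is not a cut vertex. No other vertex is a cut vertex either.

K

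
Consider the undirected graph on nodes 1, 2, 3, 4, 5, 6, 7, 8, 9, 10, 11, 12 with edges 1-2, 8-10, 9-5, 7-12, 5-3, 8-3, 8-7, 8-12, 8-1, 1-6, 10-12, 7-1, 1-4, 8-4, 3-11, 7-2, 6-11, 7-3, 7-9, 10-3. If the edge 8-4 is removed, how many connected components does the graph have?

8 and 4 are still connected via 8-1-4, so the component count stays at 1.

1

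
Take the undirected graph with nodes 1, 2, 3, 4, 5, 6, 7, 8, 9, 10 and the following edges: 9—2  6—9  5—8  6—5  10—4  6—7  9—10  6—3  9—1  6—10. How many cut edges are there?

7

The edges on the cycle 6-9-10-6 are not bridges since each lies on that cycle.
But removing 8—5 disconnects 8 from 5; removing 9—1 disconnects 9 from 1; removing 6—5 disconnects 6 from 5; removing 10—4 disconnects 10 from 4 — these are bridges.
In total 7 edges are bridges.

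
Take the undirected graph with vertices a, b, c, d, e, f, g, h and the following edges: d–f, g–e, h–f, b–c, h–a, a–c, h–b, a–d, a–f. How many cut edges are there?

1

The edges on the cycle h-a-d-f-h are not bridges since each lies on that cycle.
But removing g–e disconnects g from e — this is a bridge.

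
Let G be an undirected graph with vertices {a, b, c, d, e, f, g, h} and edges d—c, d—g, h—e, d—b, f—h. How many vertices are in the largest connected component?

a is isolated — a component by itself.
Starting from e we can reach e, f, h. That is one component of size 3.
Starting from b we can reach b, c, d, g. That is one component of size 4.
The largest has 4 vertices.

4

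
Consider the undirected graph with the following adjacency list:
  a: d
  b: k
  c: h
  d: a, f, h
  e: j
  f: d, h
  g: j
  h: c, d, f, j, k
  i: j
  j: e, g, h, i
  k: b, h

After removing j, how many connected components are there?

With j gone, the remaining components are: {e}; {g}; {i}; {a, b, c, d, f, h, k}.
That is 4 components.

4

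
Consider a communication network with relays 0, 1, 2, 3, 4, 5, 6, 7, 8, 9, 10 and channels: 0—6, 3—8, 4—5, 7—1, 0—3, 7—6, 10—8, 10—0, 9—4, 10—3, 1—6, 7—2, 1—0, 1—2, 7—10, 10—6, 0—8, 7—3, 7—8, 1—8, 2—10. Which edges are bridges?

4-5, 4-9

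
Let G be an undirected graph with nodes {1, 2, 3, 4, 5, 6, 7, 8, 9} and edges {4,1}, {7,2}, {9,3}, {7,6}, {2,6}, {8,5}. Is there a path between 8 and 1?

No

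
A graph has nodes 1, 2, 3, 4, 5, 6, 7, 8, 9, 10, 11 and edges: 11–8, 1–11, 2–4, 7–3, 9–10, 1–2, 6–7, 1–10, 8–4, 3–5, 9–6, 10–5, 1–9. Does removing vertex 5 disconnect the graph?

Deleting 5 leaves 1 component (was 1) (its neighbors 3, 10 remain connected to each other), so 5 is not a cut vertex.

No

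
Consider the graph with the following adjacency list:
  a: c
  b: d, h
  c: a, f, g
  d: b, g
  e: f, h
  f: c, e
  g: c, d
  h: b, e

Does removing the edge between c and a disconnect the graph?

Removing c-a leaves no path between c and a: the component count goes from 1 to 2. So it is a bridge.

Yes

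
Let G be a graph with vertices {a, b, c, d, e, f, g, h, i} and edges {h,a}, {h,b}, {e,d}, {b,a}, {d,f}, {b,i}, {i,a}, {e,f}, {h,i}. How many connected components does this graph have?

4

g is isolated — a component by itself.
c is isolated — a component by itself.
Starting from d we can reach d, e, f. That is one component of size 3.
Starting from a we can reach a, b, h, i. That is one component of size 4.
Total: 4 components.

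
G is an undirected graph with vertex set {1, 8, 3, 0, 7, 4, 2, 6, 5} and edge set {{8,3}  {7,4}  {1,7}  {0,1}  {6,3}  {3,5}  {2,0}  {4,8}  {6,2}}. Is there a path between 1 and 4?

Yes

From 1 we can reach 0, 1, 2, 3, 4, 5, 6, 7, 8, which includes 4.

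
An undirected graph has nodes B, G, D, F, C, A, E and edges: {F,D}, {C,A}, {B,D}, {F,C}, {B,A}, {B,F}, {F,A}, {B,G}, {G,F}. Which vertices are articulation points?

Removing C, for instance, still leaves 2 components. No single vertex removal increases the component count — the graph has no articulation points.

none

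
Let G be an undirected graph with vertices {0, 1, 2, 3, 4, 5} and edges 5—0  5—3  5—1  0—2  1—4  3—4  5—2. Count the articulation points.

1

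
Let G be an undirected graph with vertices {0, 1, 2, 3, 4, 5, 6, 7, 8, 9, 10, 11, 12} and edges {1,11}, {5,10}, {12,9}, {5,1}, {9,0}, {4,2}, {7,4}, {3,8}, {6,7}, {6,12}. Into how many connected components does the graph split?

Starting from 3 we can reach 3, 8. That is one component of size 2.
Starting from 1 we can reach 1, 5, 10, 11. That is one component of size 4.
Starting from 0 we can reach 0, 2, 4, 6, 7, 9, 12. That is one component of size 7.
Total: 3 components.

3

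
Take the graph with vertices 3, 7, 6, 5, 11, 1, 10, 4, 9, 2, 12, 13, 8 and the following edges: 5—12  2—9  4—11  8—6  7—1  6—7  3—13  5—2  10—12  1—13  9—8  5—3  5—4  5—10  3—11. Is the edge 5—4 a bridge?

No

After removing 5—4, the path 5-3-11-4 still connects them, so the edge is not a bridge.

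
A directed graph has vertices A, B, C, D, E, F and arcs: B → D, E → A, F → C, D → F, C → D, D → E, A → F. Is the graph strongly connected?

There is no directed path from E to B, so the graph is not strongly connected.

No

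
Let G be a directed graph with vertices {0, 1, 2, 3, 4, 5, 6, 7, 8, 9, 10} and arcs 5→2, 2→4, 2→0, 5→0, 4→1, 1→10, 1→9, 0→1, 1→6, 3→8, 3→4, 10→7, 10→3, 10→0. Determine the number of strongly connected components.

{0, 1, 3, 4, 10} are all mutually reachable — one SCC of size 5.
{8} is an SCC by itself.
{2} is an SCC by itself.
{6} is an SCC by itself.
{7} is an SCC by itself.
(and 2 more singleton SCCs)
That gives 7 strongly connected components.

7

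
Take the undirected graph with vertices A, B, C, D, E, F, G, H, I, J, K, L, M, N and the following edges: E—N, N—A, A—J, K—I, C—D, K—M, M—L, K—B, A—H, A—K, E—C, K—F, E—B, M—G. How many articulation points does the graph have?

5

Removing A increases the component count from 1 to 3, so A is a cut vertex.
Removing C increases the component count from 1 to 2, so C is a cut vertex.
Removing E increases the component count from 1 to 2, so E is a cut vertex.
Likewise K, M are cut vertices.
By contrast removing G leaves 1 component; it is not a cut vertex. No other vertex is a cut vertex either.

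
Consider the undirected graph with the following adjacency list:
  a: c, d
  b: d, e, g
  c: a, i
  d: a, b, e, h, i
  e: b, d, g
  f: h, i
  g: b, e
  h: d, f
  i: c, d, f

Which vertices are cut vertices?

d

Removing d increases the component count from 1 to 2, so d is a cut vertex.
By contrast removing i leaves 1 component; it is not a cut vertex. No other vertex is a cut vertex either.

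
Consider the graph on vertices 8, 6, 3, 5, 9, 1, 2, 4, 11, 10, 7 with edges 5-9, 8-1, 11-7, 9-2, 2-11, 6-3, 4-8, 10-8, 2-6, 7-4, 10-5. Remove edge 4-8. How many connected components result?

1

4 and 8 are still connected via 4-7-11-2-9-5-10-8, so the component count stays at 1.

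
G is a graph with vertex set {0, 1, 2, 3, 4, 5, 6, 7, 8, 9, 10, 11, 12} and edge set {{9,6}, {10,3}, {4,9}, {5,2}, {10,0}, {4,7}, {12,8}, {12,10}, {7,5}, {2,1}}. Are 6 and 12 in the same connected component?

No

The component containing 6 is {1, 2, 4, 5, 6, 7, 9}, and 12 is not in it.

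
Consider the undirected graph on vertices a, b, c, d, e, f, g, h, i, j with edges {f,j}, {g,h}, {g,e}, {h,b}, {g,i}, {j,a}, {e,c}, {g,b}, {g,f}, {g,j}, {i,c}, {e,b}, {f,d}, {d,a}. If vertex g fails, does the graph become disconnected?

Deleting g raises the number of components from 1 to 2, so g is a cut vertex.

Yes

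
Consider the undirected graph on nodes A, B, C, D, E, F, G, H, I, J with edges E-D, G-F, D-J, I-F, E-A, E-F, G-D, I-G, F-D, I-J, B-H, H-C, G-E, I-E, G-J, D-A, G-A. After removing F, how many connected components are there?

2

With F gone, the remaining components are: {B, C, H}; {A, D, E, G, I, J}.
That is 2 components.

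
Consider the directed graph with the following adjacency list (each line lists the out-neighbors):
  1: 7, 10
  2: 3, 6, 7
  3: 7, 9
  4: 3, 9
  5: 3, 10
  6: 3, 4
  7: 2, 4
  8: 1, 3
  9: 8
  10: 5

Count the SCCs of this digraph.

1

{1, 2, 3, 4, 5, 6, 7, 8, 9, 10} are all mutually reachable — one SCC of size 10.
That gives 1 strongly connected component.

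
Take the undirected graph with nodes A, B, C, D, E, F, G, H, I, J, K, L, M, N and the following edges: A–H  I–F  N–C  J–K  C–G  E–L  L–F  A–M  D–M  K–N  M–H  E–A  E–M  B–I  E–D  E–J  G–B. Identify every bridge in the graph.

The edges on the cycle E-A-H-M-E are not bridges since each lies on that cycle.
Every edge lies on some cycle, so there are no bridges.

none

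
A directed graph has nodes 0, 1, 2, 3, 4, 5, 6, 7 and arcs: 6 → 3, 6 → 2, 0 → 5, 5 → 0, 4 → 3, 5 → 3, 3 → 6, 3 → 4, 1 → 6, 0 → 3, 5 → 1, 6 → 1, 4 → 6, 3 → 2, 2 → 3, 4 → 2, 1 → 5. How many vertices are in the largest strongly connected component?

{0, 1, 2, 3, 4, 5, 6} are all mutually reachable — one SCC of size 7.
{7} is an SCC by itself.
The largest has 7 vertices.

7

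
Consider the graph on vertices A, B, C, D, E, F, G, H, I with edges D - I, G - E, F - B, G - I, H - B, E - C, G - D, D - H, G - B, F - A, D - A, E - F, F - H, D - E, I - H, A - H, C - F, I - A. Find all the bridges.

none

The edges on the cycle G-D-I-A-F-C-E-G are not bridges since each lies on that cycle.
Every edge lies on some cycle, so there are no bridges.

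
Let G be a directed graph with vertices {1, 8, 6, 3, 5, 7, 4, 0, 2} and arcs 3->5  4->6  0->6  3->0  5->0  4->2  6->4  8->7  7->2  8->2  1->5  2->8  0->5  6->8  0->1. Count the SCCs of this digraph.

4

{2, 7, 8} are all mutually reachable — one SCC of size 3.
{0, 1, 5} are all mutually reachable — one SCC of size 3.
{4, 6} are all mutually reachable — one SCC of size 2.
{3} is an SCC by itself.
That gives 4 strongly connected components.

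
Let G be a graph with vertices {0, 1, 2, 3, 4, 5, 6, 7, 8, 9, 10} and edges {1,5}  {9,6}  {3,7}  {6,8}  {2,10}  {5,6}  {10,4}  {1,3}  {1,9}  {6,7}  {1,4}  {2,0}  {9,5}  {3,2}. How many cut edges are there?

2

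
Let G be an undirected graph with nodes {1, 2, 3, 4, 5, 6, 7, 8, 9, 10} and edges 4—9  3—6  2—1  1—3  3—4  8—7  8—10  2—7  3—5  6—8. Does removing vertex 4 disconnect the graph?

Yes

Deleting 4 raises the number of components from 1 to 2, so 4 is a cut vertex.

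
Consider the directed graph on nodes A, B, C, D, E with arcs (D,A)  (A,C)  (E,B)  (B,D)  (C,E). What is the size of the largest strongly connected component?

5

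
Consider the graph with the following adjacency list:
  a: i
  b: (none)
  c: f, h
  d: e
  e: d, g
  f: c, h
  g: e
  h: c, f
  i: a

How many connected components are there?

4

b is isolated — a component by itself.
Starting from a we can reach a, i. That is one component of size 2.
Starting from c we can reach c, f, h. That is one component of size 3.
Starting from d we can reach d, e, g. That is one component of size 3.
Total: 4 components.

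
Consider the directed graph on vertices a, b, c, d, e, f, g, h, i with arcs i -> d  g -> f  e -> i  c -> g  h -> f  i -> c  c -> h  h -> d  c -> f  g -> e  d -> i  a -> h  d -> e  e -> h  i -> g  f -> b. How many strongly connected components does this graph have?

4

{c, d, e, g, h, i} are all mutually reachable — one SCC of size 6.
{f} is an SCC by itself.
{b} is an SCC by itself.
{a} is an SCC by itself.
That gives 4 strongly connected components.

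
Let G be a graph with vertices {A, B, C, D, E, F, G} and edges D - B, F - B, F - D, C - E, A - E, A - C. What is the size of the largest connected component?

G is isolated — a component by itself.
Starting from A we can reach A, C, E. That is one component of size 3.
Starting from B we can reach B, D, F. That is one component of size 3.
The largest has 3 vertices.

3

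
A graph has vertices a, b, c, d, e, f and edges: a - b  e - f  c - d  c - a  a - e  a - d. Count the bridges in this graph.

3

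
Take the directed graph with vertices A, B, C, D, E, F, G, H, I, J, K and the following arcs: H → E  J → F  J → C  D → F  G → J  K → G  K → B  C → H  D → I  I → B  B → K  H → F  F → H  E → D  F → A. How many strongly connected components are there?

2

{B, C, D, E, F, G, H, I, J, K} are all mutually reachable — one SCC of size 10.
{A} is an SCC by itself.
That gives 2 strongly connected components.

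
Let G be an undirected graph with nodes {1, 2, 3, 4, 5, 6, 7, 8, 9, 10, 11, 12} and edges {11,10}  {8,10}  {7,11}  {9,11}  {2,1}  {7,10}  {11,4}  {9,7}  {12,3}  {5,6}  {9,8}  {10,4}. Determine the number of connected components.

Starting from 5 we can reach 5, 6. That is one component of size 2.
Starting from 3 we can reach 3, 12. That is one component of size 2.
Starting from 1 we can reach 1, 2. That is one component of size 2.
Starting from 4 we can reach 4, 7, 8, 9, 10, 11. That is one component of size 6.
Total: 4 components.

4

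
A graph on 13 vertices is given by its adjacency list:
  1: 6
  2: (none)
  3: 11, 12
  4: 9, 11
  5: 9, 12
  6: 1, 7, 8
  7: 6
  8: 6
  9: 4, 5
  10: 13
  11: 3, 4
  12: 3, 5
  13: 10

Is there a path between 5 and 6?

No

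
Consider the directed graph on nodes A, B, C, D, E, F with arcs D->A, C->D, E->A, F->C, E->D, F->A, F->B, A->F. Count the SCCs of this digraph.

3

{A, C, D, F} are all mutually reachable — one SCC of size 4.
{B} is an SCC by itself.
{E} is an SCC by itself.
That gives 3 strongly connected components.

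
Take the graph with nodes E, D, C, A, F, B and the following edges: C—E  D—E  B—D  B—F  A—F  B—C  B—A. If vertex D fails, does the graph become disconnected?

No

Deleting D leaves 1 component (was 1) (its neighbors B, E remain connected to each other), so D is not a cut vertex.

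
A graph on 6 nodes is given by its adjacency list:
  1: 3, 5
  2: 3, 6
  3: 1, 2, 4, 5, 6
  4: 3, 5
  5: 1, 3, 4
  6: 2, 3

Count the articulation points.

Removing 3 increases the component count from 1 to 2, so 3 is a cut vertex.
By contrast removing 2 leaves 1 component; it is not a cut vertex. No other vertex is a cut vertex either.

1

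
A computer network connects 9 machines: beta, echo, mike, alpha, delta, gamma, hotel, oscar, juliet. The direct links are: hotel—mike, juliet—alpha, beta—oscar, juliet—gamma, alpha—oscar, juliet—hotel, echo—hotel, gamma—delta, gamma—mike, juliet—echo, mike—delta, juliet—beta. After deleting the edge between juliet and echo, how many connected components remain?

1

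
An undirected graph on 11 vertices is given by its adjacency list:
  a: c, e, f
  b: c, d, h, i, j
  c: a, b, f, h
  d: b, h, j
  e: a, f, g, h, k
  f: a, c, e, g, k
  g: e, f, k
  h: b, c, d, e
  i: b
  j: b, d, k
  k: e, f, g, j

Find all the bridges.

The edges on the cycle e-f-g-k-j-d-h-e are not bridges since each lies on that cycle.
But removing i-b disconnects i from b — this is a bridge.

b-i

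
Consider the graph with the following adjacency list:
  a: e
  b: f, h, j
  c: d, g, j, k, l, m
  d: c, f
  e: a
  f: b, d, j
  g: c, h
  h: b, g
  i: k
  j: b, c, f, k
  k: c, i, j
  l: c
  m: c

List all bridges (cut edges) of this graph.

a-e, c-l, c-m, i-k

The edges on the cycle j-f-d-c-j are not bridges since each lies on that cycle.
But removing a-e disconnects a from e; removing i-k disconnects i from k; removing m-c disconnects m from c; removing l-c disconnects l from c — these are bridges.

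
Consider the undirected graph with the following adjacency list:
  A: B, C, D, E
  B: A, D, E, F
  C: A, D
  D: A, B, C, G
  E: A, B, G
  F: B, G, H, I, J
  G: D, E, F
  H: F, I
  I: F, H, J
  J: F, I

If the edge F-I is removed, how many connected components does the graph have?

F and I are still connected via F-H-I, so the component count stays at 1.

1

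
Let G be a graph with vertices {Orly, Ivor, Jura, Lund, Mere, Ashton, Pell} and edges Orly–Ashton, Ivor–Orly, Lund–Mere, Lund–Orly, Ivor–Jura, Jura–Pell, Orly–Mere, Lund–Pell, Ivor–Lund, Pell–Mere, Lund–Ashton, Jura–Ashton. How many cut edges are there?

The edges on the cycle Lund-Orly-Ashton-Lund are not bridges since each lies on that cycle.
Every edge lies on some cycle, so there are no bridges.

0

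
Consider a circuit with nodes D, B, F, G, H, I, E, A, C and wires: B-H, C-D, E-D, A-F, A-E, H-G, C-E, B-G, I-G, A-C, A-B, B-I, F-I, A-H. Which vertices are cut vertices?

Removing A increases the component count from 1 to 2, so A is a cut vertex.
By contrast removing E leaves 1 component; it is not a cut vertex. No other vertex is a cut vertex either.

A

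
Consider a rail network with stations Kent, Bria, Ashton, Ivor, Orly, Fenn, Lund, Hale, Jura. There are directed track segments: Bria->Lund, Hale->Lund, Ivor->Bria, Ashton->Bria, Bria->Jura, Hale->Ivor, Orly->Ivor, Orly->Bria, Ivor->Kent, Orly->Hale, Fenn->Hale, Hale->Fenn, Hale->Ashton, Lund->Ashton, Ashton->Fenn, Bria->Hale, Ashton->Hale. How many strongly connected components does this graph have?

{Bria, Fenn, Hale, Ivor, Lund, Ashton} are all mutually reachable — one SCC of size 6.
{Kent} is an SCC by itself.
{Orly} is an SCC by itself.
{Jura} is an SCC by itself.
That gives 4 strongly connected components.

4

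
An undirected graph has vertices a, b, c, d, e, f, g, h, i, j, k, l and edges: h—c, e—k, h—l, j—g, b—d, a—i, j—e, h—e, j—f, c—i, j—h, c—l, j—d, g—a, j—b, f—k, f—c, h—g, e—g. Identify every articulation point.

j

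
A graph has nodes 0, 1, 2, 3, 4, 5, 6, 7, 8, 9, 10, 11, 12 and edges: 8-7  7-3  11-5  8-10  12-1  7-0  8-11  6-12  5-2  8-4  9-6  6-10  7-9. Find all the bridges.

The edges on the cycle 8-7-9-6-10-8 are not bridges since each lies on that cycle.
But removing 7-0 disconnects 7 from 0; removing 8-4 disconnects 8 from 4; removing 11-5 disconnects 11 from 5; removing 7-3 disconnects 7 from 3 — these are bridges.
In total 8 edges are bridges.

0-7, 1-12, 11-5, 11-8, 12-6, 2-5, 3-7, 4-8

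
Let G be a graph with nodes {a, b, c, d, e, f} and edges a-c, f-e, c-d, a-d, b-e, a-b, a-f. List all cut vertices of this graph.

a

Removing a increases the component count from 1 to 2, so a is a cut vertex.
By contrast removing c leaves 1 component; it is not a cut vertex. No other vertex is a cut vertex either.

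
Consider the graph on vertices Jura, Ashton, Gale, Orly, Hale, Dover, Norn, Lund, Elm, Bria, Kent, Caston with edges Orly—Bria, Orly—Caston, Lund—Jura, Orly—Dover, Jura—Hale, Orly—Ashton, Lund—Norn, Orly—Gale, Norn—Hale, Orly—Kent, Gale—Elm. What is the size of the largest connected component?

Starting from Hale we can reach Hale, Jura, Lund, Norn. That is one component of size 4.
Starting from Elm we can reach Elm, Bria, Gale, Kent, Orly, Dover, Ashton, Caston. That is one component of size 8.
The largest has 8 vertices.

8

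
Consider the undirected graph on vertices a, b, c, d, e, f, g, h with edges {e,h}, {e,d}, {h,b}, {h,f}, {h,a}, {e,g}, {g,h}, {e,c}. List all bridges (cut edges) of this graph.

The edges on the cycle e-g-h-e are not bridges since each lies on that cycle.
But removing h-f disconnects h from f; removing c-e disconnects c from e; removing h-a disconnects h from a; removing h-b disconnects h from b — these are bridges.
In total 5 edges are bridges.

a-h, b-h, c-e, d-e, f-h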